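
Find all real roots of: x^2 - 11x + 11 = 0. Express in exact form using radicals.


Using the quadratic formula: x = (-b ± sqrt(b^2 - 4ac)) / (2a)
Here a = 1, b = -11, c = 11
Discriminant = b^2 - 4ac = (-11)^2 - 4(1)(11) = 121 - 44 = 77
Since discriminant = 77 > 0, there are two real roots.
x = (11 ± sqrt(77)) / 2
Numerically: x ≈ 9.8875 or x ≈ 1.1125

x = (11 + sqrt(77)) / 2 or x = (11 - sqrt(77)) / 2


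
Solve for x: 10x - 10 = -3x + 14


Starting with: 10x - 10 = -3x + 14
Move all x terms to left: (10 + 3)x = 14 + 10
Simplify: 13x = 24
Divide both sides by 13: x = 24/13

x = 24/13


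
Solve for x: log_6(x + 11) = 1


Convert to exponential form: x + 11 = 6^1 = 6
x = 6 - 11 = -5
Check: log_6(-5 + 11) = log_6(6) = log_6(6) = 1 ✓

x = -5


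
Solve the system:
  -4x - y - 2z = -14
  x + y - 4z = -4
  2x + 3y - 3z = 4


Using Cramer's rule. Expand each determinant along the first row.
D  = (-4)*[1*(-3) - (-4)*3] - (-1)*[1*(-3) - (-4)*2] + (-2)*[1*3 - 1*2]
  = (-4)*(9) - (-1)*(5) + (-2)*(1) = -33
Dx = (-14)*[1*(-3) - (-4)*3] - (-1)*[(-4)*(-3) - (-4)*4] + (-2)*[(-4)*3 - 1*4]
  = (-14)*(9) - (-1)*(28) + (-2)*(-16) = -66
Dy = (-4)*[(-4)*(-3) - (-4)*4] - (-14)*[1*(-3) - (-4)*2] + (-2)*[1*4 - (-4)*2]
  = (-4)*(28) - (-14)*(5) + (-2)*(12) = -66
Dz = (-4)*[1*4 - (-4)*3] - (-1)*[1*4 - (-4)*2] + (-14)*[1*3 - 1*2]
  = (-4)*(16) - (-1)*(12) + (-14)*(1) = -66
x = Dx/D = -66/-33 = 2, y = Dy/D = -66/-33 = 2, z = Dz/D = -66/-33 = 2
Check eq1: (-4)(2) + (-1)(2) + (-2)(2) = -14 = -14 ✓
Check eq2: (1)(2) + (1)(2) + (-4)(2) = -4 = -4 ✓
Check eq3: (2)(2) + (3)(2) + (-3)(2) = 4 = 4 ✓

x = 2, y = 2, z = 2


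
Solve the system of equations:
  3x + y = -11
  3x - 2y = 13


Using Cramer's rule:
Determinant D = (3)(-2) - (3)(1) = -6 - 3 = -9
Dx = (-11)(-2) - (13)(1) = 22 - 13 = 9
Dy = (3)(13) - (3)(-11) = 39 + 33 = 72
x = Dx/D = 9/-9 = -1
y = Dy/D = 72/-9 = -8

x = -1, y = -8


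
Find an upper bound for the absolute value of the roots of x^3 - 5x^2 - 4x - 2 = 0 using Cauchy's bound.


Cauchy's bound: all roots r satisfy |r| <= 1 + max(|a_i/a_n|) for i = 0,...,n-1
where a_n is the leading coefficient.

Coefficients: [1, -5, -4, -2]
Leading coefficient a_n = 1
Ratios |a_i/a_n|: 5, 4, 2
Maximum ratio: 5
Cauchy's bound: |r| <= 1 + 5 = 6

Upper bound = 6


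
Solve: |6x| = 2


An absolute value equation |expr| = 2 gives two cases:
Case 1: 6x = 2
  6x = 2, so x = 1/3
Case 2: 6x = -2
  6x = -2, so x = -1/3

x = -1/3, x = 1/3


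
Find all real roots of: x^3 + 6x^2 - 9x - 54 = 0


Let p(x) = x^3 + 6x^2 - 9x - 54. By the rational root theorem (leading coefficient 1), any rational root is an integer divisor of 54: try ±1, ±2, ... in turn.
Test x = 1: value = -56 ≠ 0.
Test x = -1: value = -40 ≠ 0.
Test x = 2: value = -40 ≠ 0.
Test x = -2: value = -20 ≠ 0.
Test x = 3: value = 0 ✓, so (x - 3) is a factor.
Synthetic division by (x - 3): bring down 1; 1(3) + 6 = 9; 9(3) - 9 = 18; 18(3) - 54 = 0 → quotient x^2 + 9x + 18, remainder 0.
Solve the quadratic x^2 + 9x + 18 = 0: discriminant = 9^2 - 4(1)(18) = 81 - 72 = 9.
sqrt(9) = 3, so x = (-9 ± 3)/2: x = -3 or x = -6.

x = -6, x = -3, x = 3


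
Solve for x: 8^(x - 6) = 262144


Express both sides with the same base.
262144 = 8^6
Since the bases match, equate exponents: x - 6 = 6
So x = 6 - (-6) = 12

x = 12


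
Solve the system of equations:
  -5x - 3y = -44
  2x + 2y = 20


Using Cramer's rule:
Determinant D = (-5)(2) - (2)(-3) = -10 + 6 = -4
Dx = (-44)(2) - (20)(-3) = -88 + 60 = -28
Dy = (-5)(20) - (2)(-44) = -100 + 88 = -12
x = Dx/D = -28/-4 = 7
y = Dy/D = -12/-4 = 3

x = 7, y = 3


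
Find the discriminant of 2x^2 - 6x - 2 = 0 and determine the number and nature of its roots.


For ax^2 + bx + c = 0, discriminant D = b^2 - 4ac
Here a = 2, b = -6, c = -2
D = (-6)^2 - 4(2)(-2) = 36 + 16 = 52

D = 52 > 0 but not a perfect square
The equation has 2 distinct real irrational roots.

Discriminant = 52, 2 distinct real irrational roots


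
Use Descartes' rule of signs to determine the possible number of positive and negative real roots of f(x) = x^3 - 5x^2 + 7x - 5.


Descartes' rule of signs:

For positive roots, count sign changes in f(x) = x^3 - 5x^2 + 7x - 5:
Signs of coefficients: +, -, +, -
Number of sign changes: 3
Possible positive real roots: 3, 1

For negative roots, examine f(-x) = -x^3 - 5x^2 - 7x - 5:
Signs of coefficients: -, -, -, -
Number of sign changes: 0
Possible negative real roots: 0

Positive roots: 3 or 1; Negative roots: 0


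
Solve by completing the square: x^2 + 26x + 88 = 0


Start: x^2 + 26x + 88 = 0
Move constant: x^2 + 26x = -88
Half of 26 is 13, squared is 169
Add 169 to both sides: x^2 + 26x + 169 = 81
(x + 13)^2 = 81
x + 13 = ±9
x = -13 + 9 = -4 or x = -13 - 9 = -22

x = -22, x = -4


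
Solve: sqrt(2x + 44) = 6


Square both sides: 2x + 44 = 6^2 = 36
2x = 36 - 44 = -8
x = -4
Check: sqrt(2*(-4) + 44) = sqrt(36) = 6 ✓

x = -4


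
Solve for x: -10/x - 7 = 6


Subtract -7 from both sides: -10/x = 13
Multiply both sides by x: -10 = 13 * x
Divide by 13: x = -10/13

x = -10/13


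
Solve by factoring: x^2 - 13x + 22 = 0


We need two numbers that multiply to 22 and add to -13.
Those numbers are -11 and -2 (since (-11) * (-2) = 22 and (-11) + (-2) = -13).
So x^2 - 13x + 22 = (x - 11)(x - 2) = 0
Setting each factor to zero: x = 11 or x = 2

x = 2, x = 11


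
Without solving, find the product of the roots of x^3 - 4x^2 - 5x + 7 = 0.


By Vieta's formulas for x^3 + bx^2 + cx + d = 0:
  r1 + r2 + r3 = -b/a = 4
  r1*r2 + r1*r3 + r2*r3 = c/a = -5
  r1*r2*r3 = -d/a = -7


Product = -7


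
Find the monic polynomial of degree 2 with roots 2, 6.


A monic polynomial with roots 2, 6 is:
p(x) = (x - 2)(x - 6)
After multiplying by (x - 2): x - 2
After multiplying by (x - 6): x^2 - 8x + 12

x^2 - 8x + 12


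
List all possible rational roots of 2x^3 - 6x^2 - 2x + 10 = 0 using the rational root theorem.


Rational root theorem: possible roots are ±p/q where:
  p divides the constant term (10): p ∈ {1, 2, 5, 10}
  q divides the leading coefficient (2): q ∈ {1, 2}

All possible rational roots: -10, -5, -5/2, -2, -1, -1/2, 1/2, 1, 2, 5/2, 5, 10

-10, -5, -5/2, -2, -1, -1/2, 1/2, 1, 2, 5/2, 5, 10


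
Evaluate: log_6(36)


We need the exponent such that 6^? = 36
6^2 = 36
Therefore log_6(36) = 2

2


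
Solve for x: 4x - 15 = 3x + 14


Starting with: 4x - 15 = 3x + 14
Move all x terms to left: (4 - 3)x = 14 + 15
Simplify: x = 29
Divide both sides by 1: x = 29

x = 29


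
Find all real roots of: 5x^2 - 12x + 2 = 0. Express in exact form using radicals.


Using the quadratic formula: x = (-b ± sqrt(b^2 - 4ac)) / (2a)
Here a = 5, b = -12, c = 2
Discriminant = b^2 - 4ac = (-12)^2 - 4(5)(2) = 144 - 40 = 104
Since discriminant = 104 > 0, there are two real roots.
x = (12 ± 2*sqrt(26)) / 10
Simplifying: x = (6 ± sqrt(26)) / 5
Numerically: x ≈ 2.2198 or x ≈ 0.1802

x = (6 + sqrt(26)) / 5 or x = (6 - sqrt(26)) / 5


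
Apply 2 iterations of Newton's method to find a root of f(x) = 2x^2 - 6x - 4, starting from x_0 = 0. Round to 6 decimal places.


Newton's method: x_(n+1) = x_n - f(x_n)/f'(x_n)
f(x) = 2x^2 - 6x - 4
f'(x) = 4x - 6

Iteration 1:
  f(0.000000) = -4.000000
  f'(0.000000) = -6.000000
  x_1 = 0.000000 - (-4.000000)/(-6.000000) = -0.666667

Iteration 2:
  f(-0.666667) = 0.888889
  f'(-0.666667) = -8.666667
  x_2 = -0.666667 - (0.888889)/(-8.666667) = -0.564103

x_2 = -0.564103


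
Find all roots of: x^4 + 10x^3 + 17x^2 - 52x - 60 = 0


Let p(x) = x^4 + 10x^3 + 17x^2 - 52x - 60. By the rational root theorem (leading coefficient 1), any rational root is an integer divisor of 60: try ±1, ±2, ... in turn.
Test x = 1: value = -84 ≠ 0.
Test x = -1: value = 0 ✓, so (x + 1) is a factor.
Synthetic division by (x + 1): bring down 1; 1(-1) + 10 = 9; 9(-1) + 17 = 8; 8(-1) - 52 = -60; (-60)(-1) - 60 = 0 → quotient x^3 + 9x^2 + 8x - 60, remainder 0.
Continue with the quotient x^3 + 9x^2 + 8x - 60 (candidates must divide 60; re-test x = -1 first in case it repeats).
Test x = -1: value = -60 ≠ 0.
Test x = 2: value = 0 ✓, so (x - 2) is a factor.
Synthetic division by (x - 2): bring down 1; 1(2) + 9 = 11; 11(2) + 8 = 30; 30(2) - 60 = 0 → quotient x^2 + 11x + 30, remainder 0.
Solve the quadratic x^2 + 11x + 30 = 0: discriminant = 11^2 - 4(1)(30) = 121 - 120 = 1.
sqrt(1) = 1, so x = (-11 ± 1)/2: x = -5 or x = -6.
Collecting all roots found:

x = -6, x = -5, x = -1, x = 2


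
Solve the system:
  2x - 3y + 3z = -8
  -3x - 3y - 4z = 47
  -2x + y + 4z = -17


Using Cramer's rule. Expand each determinant along the first row.
D  = 2*[(-3)*4 - (-4)*1] - (-3)*[(-3)*4 - (-4)*(-2)] + 3*[(-3)*1 - (-3)*(-2)]
  = 2*(-8) - (-3)*(-20) + 3*(-9) = -103
Dx = (-8)*[(-3)*4 - (-4)*1] - (-3)*[47*4 - (-4)*(-17)] + 3*[47*1 - (-3)*(-17)]
  = (-8)*(-8) - (-3)*(120) + 3*(-4) = 412
Dy = 2*[47*4 - (-4)*(-17)] - (-8)*[(-3)*4 - (-4)*(-2)] + 3*[(-3)*(-17) - 47*(-2)]
  = 2*(120) - (-8)*(-20) + 3*(145) = 515
Dz = 2*[(-3)*(-17) - 47*1] - (-3)*[(-3)*(-17) - 47*(-2)] + (-8)*[(-3)*1 - (-3)*(-2)]
  = 2*(4) - (-3)*(145) + (-8)*(-9) = 515
x = Dx/D = 412/-103 = -4, y = Dy/D = 515/-103 = -5, z = Dz/D = 515/-103 = -5
Check eq1: (2)(-4) + (-3)(-5) + (3)(-5) = -8 = -8 ✓
Check eq2: (-3)(-4) + (-3)(-5) + (-4)(-5) = 47 = 47 ✓
Check eq3: (-2)(-4) + (1)(-5) + (4)(-5) = -17 = -17 ✓

x = -4, y = -5, z = -5


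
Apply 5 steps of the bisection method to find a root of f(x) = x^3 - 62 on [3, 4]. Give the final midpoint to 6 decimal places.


f(x) = x^3 - 62
f(3) = -35 < 0
f(4) = 2 > 0

Step 1: midpoint = (3.000000 + 4.000000)/2 = 3.500000
  f(3.500000) = -19.125000
  f(mid) < 0, so root is in [3.500000, 4.000000]

Step 2: midpoint = (3.500000 + 4.000000)/2 = 3.750000
  f(3.750000) = -9.265625
  f(mid) < 0, so root is in [3.750000, 4.000000]

Step 3: midpoint = (3.750000 + 4.000000)/2 = 3.875000
  f(3.875000) = -3.814453
  f(mid) < 0, so root is in [3.875000, 4.000000]

Step 4: midpoint = (3.875000 + 4.000000)/2 = 3.937500
  f(3.937500) = -0.953369
  f(mid) < 0, so root is in [3.937500, 4.000000]

Step 5: midpoint = (3.937500 + 4.000000)/2 = 3.968750
  f(3.968750) = 0.511688
  f(mid) > 0, so root is in [3.937500, 3.968750]

midpoint = 3.968750


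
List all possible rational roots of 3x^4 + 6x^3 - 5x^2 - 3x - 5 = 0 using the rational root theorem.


Rational root theorem: possible roots are ±p/q where:
  p divides the constant term (-5): p ∈ {1, 5}
  q divides the leading coefficient (3): q ∈ {1, 3}

All possible rational roots: -5, -5/3, -1, -1/3, 1/3, 1, 5/3, 5

-5, -5/3, -1, -1/3, 1/3, 1, 5/3, 5


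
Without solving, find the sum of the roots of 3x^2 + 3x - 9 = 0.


By Vieta's formulas for ax^2 + bx + c = 0:
  Sum of roots = -b/a
  Product of roots = c/a

Here a = 3, b = 3, c = -9
Sum = -(3)/3 = -1
Product = -9/3 = -3

Sum = -1


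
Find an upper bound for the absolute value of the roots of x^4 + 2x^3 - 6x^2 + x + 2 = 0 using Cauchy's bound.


Cauchy's bound: all roots r satisfy |r| <= 1 + max(|a_i/a_n|) for i = 0,...,n-1
where a_n is the leading coefficient.

Coefficients: [1, 2, -6, 1, 2]
Leading coefficient a_n = 1
Ratios |a_i/a_n|: 2, 6, 1, 2
Maximum ratio: 6
Cauchy's bound: |r| <= 1 + 6 = 7

Upper bound = 7


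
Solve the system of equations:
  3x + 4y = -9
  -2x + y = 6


Using Cramer's rule:
Determinant D = (3)(1) - (-2)(4) = 3 + 8 = 11
Dx = (-9)(1) - (6)(4) = -9 - 24 = -33
Dy = (3)(6) - (-2)(-9) = 18 - 18 = 0
x = Dx/D = -33/11 = -3
y = Dy/D = 0/11 = 0

x = -3, y = 0


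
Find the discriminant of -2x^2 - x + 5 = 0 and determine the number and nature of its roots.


For ax^2 + bx + c = 0, discriminant D = b^2 - 4ac
Here a = -2, b = -1, c = 5
D = (-1)^2 - 4(-2)(5) = 1 + 40 = 41

D = 41 > 0 but not a perfect square
The equation has 2 distinct real irrational roots.

Discriminant = 41, 2 distinct real irrational roots


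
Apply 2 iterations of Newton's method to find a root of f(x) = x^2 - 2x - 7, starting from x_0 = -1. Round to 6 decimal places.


Newton's method: x_(n+1) = x_n - f(x_n)/f'(x_n)
f(x) = x^2 - 2x - 7
f'(x) = 2x - 2

Iteration 1:
  f(-1.000000) = -4.000000
  f'(-1.000000) = -4.000000
  x_1 = -1.000000 - (-4.000000)/(-4.000000) = -2.000000

Iteration 2:
  f(-2.000000) = 1.000000
  f'(-2.000000) = -6.000000
  x_2 = -2.000000 - (1.000000)/(-6.000000) = -1.833333

x_2 = -1.833333


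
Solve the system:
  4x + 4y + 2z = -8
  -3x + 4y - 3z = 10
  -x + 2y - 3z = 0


Using Cramer's rule. Expand each determinant along the first row.
D  = 4*[4*(-3) - (-3)*2] - 4*[(-3)*(-3) - (-3)*(-1)] + 2*[(-3)*2 - 4*(-1)]
  = 4*(-6) - 4*(6) + 2*(-2) = -52
Dx = (-8)*[4*(-3) - (-3)*2] - 4*[10*(-3) - (-3)*0] + 2*[10*2 - 4*0]
  = (-8)*(-6) - 4*(-30) + 2*(20) = 208
Dy = 4*[10*(-3) - (-3)*0] - (-8)*[(-3)*(-3) - (-3)*(-1)] + 2*[(-3)*0 - 10*(-1)]
  = 4*(-30) - (-8)*(6) + 2*(10) = -52
Dz = 4*[4*0 - 10*2] - 4*[(-3)*0 - 10*(-1)] + (-8)*[(-3)*2 - 4*(-1)]
  = 4*(-20) - 4*(10) + (-8)*(-2) = -104
x = Dx/D = 208/-52 = -4, y = Dy/D = -52/-52 = 1, z = Dz/D = -104/-52 = 2
Check eq1: (4)(-4) + (4)(1) + (2)(2) = -8 = -8 ✓
Check eq2: (-3)(-4) + (4)(1) + (-3)(2) = 10 = 10 ✓
Check eq3: (-1)(-4) + (2)(1) + (-3)(2) = 0 = 0 ✓

x = -4, y = 1, z = 2


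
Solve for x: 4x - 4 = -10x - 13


Starting with: 4x - 4 = -10x - 13
Move all x terms to left: (4 + 10)x = -13 + 4
Simplify: 14x = -9
Divide both sides by 14: x = -9/14

x = -9/14


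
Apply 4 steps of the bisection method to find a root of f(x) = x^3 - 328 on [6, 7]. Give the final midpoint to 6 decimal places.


f(x) = x^3 - 328
f(6) = -112 < 0
f(7) = 15 > 0

Step 1: midpoint = (6.000000 + 7.000000)/2 = 6.500000
  f(6.500000) = -53.375000
  f(mid) < 0, so root is in [6.500000, 7.000000]

Step 2: midpoint = (6.500000 + 7.000000)/2 = 6.750000
  f(6.750000) = -20.453125
  f(mid) < 0, so root is in [6.750000, 7.000000]

Step 3: midpoint = (6.750000 + 7.000000)/2 = 6.875000
  f(6.875000) = -3.048828
  f(mid) < 0, so root is in [6.875000, 7.000000]

Step 4: midpoint = (6.875000 + 7.000000)/2 = 6.937500
  f(6.937500) = 5.894287
  f(mid) > 0, so root is in [6.875000, 6.937500]

midpoint = 6.937500


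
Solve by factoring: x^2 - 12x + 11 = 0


We need two numbers that multiply to 11 and add to -12.
Those numbers are -11 and -1 (since (-11) * (-1) = 11 and (-11) + (-1) = -12).
So x^2 - 12x + 11 = (x - 11)(x - 1) = 0
Setting each factor to zero: x = 11 or x = 1

x = 1, x = 11


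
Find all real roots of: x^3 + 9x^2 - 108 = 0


Let p(x) = x^3 + 9x^2 - 108. By the rational root theorem (leading coefficient 1), any rational root is an integer divisor of 108: try ±1, ±2, ... in turn.
Test x = 1: value = -98 ≠ 0.
Test x = -1: value = -100 ≠ 0.
Test x = 2: value = -64 ≠ 0.
Test x = -2: value = -80 ≠ 0.
Test x = 3: value = 0 ✓, so (x - 3) is a factor.
Synthetic division by (x - 3): bring down 1; 1(3) + 9 = 12; 12(3) + 0 = 36; 36(3) - 108 = 0 → quotient x^2 + 12x + 36, remainder 0.
Solve the quadratic x^2 + 12x + 36 = 0: discriminant = 12^2 - 4(1)(36) = 144 - 144 = 0.
Discriminant = 0, so a double root: x = -12/2 = -6.

x = -6 (multiplicity 2), x = 3


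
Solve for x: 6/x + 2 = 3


Subtract 2 from both sides: 6/x = 1
Multiply both sides by x: 6 = 1 * x
Divide by 1: x = 6

x = 6


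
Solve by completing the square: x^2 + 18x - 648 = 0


Start: x^2 + 18x - 648 = 0
Move constant: x^2 + 18x = 648
Half of 18 is 9, squared is 81
Add 81 to both sides: x^2 + 18x + 81 = 729
(x + 9)^2 = 729
x + 9 = ±27
x = -9 + 27 = 18 or x = -9 - 27 = -36

x = -36, x = 18


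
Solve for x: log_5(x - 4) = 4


Convert to exponential form: x - 4 = 5^4 = 625
x = 625 + 4 = 629
Check: log_5(629 - 4) = log_5(625) = log_5(625) = 4 ✓

x = 629


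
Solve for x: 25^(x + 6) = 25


Express both sides with the same base.
25 = 25^1
Since the bases match, equate exponents: x + 6 = 1
So x = 1 - (6) = -5

x = -5


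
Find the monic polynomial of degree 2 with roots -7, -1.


A monic polynomial with roots -7, -1 is:
p(x) = (x + 7)(x + 1)
After multiplying by (x + 7): x + 7
After multiplying by (x + 1): x^2 + 8x + 7

x^2 + 8x + 7


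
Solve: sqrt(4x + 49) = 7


Square both sides: 4x + 49 = 7^2 = 49
4x = 49 - 49 = 0
x = 0
Check: sqrt(4*0 + 49) = sqrt(49) = 7 ✓

x = 0


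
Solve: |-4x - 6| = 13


An absolute value equation |expr| = 13 gives two cases:
Case 1: -4x - 6 = 13
  -4x = 19, so x = -19/4
Case 2: -4x - 6 = -13
  -4x = -7, so x = 7/4

x = -19/4, x = 7/4


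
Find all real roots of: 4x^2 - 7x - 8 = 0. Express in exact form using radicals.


Using the quadratic formula: x = (-b ± sqrt(b^2 - 4ac)) / (2a)
Here a = 4, b = -7, c = -8
Discriminant = b^2 - 4ac = (-7)^2 - 4(4)(-8) = 49 + 128 = 177
Since discriminant = 177 > 0, there are two real roots.
x = (7 ± sqrt(177)) / 8
Numerically: x ≈ 2.5380 or x ≈ -0.7880

x = (7 + sqrt(177)) / 8 or x = (7 - sqrt(177)) / 8


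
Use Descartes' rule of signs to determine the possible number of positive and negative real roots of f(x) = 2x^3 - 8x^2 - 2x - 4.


Descartes' rule of signs:

For positive roots, count sign changes in f(x) = 2x^3 - 8x^2 - 2x - 4:
Signs of coefficients: +, -, -, -
Number of sign changes: 1
Possible positive real roots: 1

For negative roots, examine f(-x) = -2x^3 - 8x^2 + 2x - 4:
Signs of coefficients: -, -, +, -
Number of sign changes: 2
Possible negative real roots: 2, 0

Positive roots: 1; Negative roots: 2 or 0


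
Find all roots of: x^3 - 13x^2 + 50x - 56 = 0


Let p(x) = x^3 - 13x^2 + 50x - 56. By the rational root theorem (leading coefficient 1), any rational root is an integer divisor of 56: try ±1, ±2, ... in turn.
Test x = 1: value = -18 ≠ 0.
Test x = -1: value = -120 ≠ 0.
Test x = 2: value = 0 ✓, so (x - 2) is a factor.
Synthetic division by (x - 2): bring down 1; 1(2) - 13 = -11; (-11)(2) + 50 = 28; 28(2) - 56 = 0 → quotient x^2 - 11x + 28, remainder 0.
Solve the quadratic x^2 - 11x + 28 = 0: discriminant = (-11)^2 - 4(1)(28) = 121 - 112 = 9.
sqrt(9) = 3, so x = (11 ± 3)/2: x = 7 or x = 4.
Collecting all roots found:

x = 2, x = 4, x = 7


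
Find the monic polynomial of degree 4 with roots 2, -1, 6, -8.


A monic polynomial with roots 2, -1, 6, -8 is:
p(x) = (x - 2)(x + 1)(x - 6)(x + 8)
After multiplying by (x - 2): x - 2
After multiplying by (x + 1): x^2 - x - 2
After multiplying by (x - 6): x^3 - 7x^2 + 4x + 12
After multiplying by (x + 8): x^4 + x^3 - 52x^2 + 44x + 96

x^4 + x^3 - 52x^2 + 44x + 96


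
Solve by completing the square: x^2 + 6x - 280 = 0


Start: x^2 + 6x - 280 = 0
Move constant: x^2 + 6x = 280
Half of 6 is 3, squared is 9
Add 9 to both sides: x^2 + 6x + 9 = 289
(x + 3)^2 = 289
x + 3 = ±17
x = -3 + 17 = 14 or x = -3 - 17 = -20

x = -20, x = 14


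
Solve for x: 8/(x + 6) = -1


Multiply both sides by (x + 6): 8 = -1(x + 6)
Distribute: 8 = -x - 6
-x = 8 + 6 = 14
x = -14

x = -14


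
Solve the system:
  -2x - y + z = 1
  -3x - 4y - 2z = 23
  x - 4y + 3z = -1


Using Cramer's rule. Expand each determinant along the first row.
D  = (-2)*[(-4)*3 - (-2)*(-4)] - (-1)*[(-3)*3 - (-2)*1] + 1*[(-3)*(-4) - (-4)*1]
  = (-2)*(-20) - (-1)*(-7) + 1*(16) = 49
Dx = 1*[(-4)*3 - (-2)*(-4)] - (-1)*[23*3 - (-2)*(-1)] + 1*[23*(-4) - (-4)*(-1)]
  = 1*(-20) - (-1)*(67) + 1*(-96) = -49
Dy = (-2)*[23*3 - (-2)*(-1)] - 1*[(-3)*3 - (-2)*1] + 1*[(-3)*(-1) - 23*1]
  = (-2)*(67) - 1*(-7) + 1*(-20) = -147
Dz = (-2)*[(-4)*(-1) - 23*(-4)] - (-1)*[(-3)*(-1) - 23*1] + 1*[(-3)*(-4) - (-4)*1]
  = (-2)*(96) - (-1)*(-20) + 1*(16) = -196
x = Dx/D = -49/49 = -1, y = Dy/D = -147/49 = -3, z = Dz/D = -196/49 = -4
Check eq1: (-2)(-1) + (-1)(-3) + (1)(-4) = 1 = 1 ✓
Check eq2: (-3)(-1) + (-4)(-3) + (-2)(-4) = 23 = 23 ✓
Check eq3: (1)(-1) + (-4)(-3) + (3)(-4) = -1 = -1 ✓

x = -1, y = -3, z = -4


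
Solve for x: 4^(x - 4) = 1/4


Express both sides with the same base.
1/4 = 4^(-1)
Since the bases match, equate exponents: x - 4 = -1
So x = -1 - (-4) = 3

x = 3


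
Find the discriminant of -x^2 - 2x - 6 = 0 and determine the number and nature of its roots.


For ax^2 + bx + c = 0, discriminant D = b^2 - 4ac
Here a = -1, b = -2, c = -6
D = (-2)^2 - 4(-1)(-6) = 4 - 24 = -20

D = -20 < 0
The equation has no real roots (2 complex conjugate roots).

Discriminant = -20, no real roots (2 complex conjugate roots)


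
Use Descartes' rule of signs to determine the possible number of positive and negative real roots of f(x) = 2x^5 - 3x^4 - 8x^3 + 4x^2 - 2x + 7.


Descartes' rule of signs:

For positive roots, count sign changes in f(x) = 2x^5 - 3x^4 - 8x^3 + 4x^2 - 2x + 7:
Signs of coefficients: +, -, -, +, -, +
Number of sign changes: 4
Possible positive real roots: 4, 2, 0

For negative roots, examine f(-x) = -2x^5 - 3x^4 + 8x^3 + 4x^2 + 2x + 7:
Signs of coefficients: -, -, +, +, +, +
Number of sign changes: 1
Possible negative real roots: 1

Positive roots: 4 or 2 or 0; Negative roots: 1


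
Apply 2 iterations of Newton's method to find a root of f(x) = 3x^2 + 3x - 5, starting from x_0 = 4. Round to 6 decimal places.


Newton's method: x_(n+1) = x_n - f(x_n)/f'(x_n)
f(x) = 3x^2 + 3x - 5
f'(x) = 6x + 3

Iteration 1:
  f(4.000000) = 55.000000
  f'(4.000000) = 27.000000
  x_1 = 4.000000 - (55.000000)/(27.000000) = 1.962963

Iteration 2:
  f(1.962963) = 12.448560
  f'(1.962963) = 14.777778
  x_2 = 1.962963 - (12.448560)/(14.777778) = 1.120579

x_2 = 1.120579


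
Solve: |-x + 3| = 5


An absolute value equation |expr| = 5 gives two cases:
Case 1: -x + 3 = 5
  -x = 2, so x = -2
Case 2: -x + 3 = -5
  -x = -8, so x = 8

x = -2, x = 8


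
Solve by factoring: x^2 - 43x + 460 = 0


We need two numbers that multiply to 460 and add to -43.
Those numbers are -20 and -23 (since (-20) * (-23) = 460 and (-20) + (-23) = -43).
So x^2 - 43x + 460 = (x - 20)(x - 23) = 0
Setting each factor to zero: x = 20 or x = 23

x = 20, x = 23


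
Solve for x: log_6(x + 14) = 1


Convert to exponential form: x + 14 = 6^1 = 6
x = 6 - 14 = -8
Check: log_6(-8 + 14) = log_6(6) = log_6(6) = 1 ✓

x = -8


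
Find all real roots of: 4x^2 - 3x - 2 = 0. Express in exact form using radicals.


Using the quadratic formula: x = (-b ± sqrt(b^2 - 4ac)) / (2a)
Here a = 4, b = -3, c = -2
Discriminant = b^2 - 4ac = (-3)^2 - 4(4)(-2) = 9 + 32 = 41
Since discriminant = 41 > 0, there are two real roots.
x = (3 ± sqrt(41)) / 8
Numerically: x ≈ 1.1754 or x ≈ -0.4254

x = (3 + sqrt(41)) / 8 or x = (3 - sqrt(41)) / 8


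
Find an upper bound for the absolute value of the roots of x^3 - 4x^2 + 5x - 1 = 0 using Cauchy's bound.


Cauchy's bound: all roots r satisfy |r| <= 1 + max(|a_i/a_n|) for i = 0,...,n-1
where a_n is the leading coefficient.

Coefficients: [1, -4, 5, -1]
Leading coefficient a_n = 1
Ratios |a_i/a_n|: 4, 5, 1
Maximum ratio: 5
Cauchy's bound: |r| <= 1 + 5 = 6

Upper bound = 6


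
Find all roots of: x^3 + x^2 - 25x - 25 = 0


Let p(x) = x^3 + x^2 - 25x - 25. By the rational root theorem (leading coefficient 1), any rational root is an integer divisor of 25: try ±1, ±2, ... in turn.
Test x = 1: value = -48 ≠ 0.
Test x = -1: value = 0 ✓, so (x + 1) is a factor.
Synthetic division by (x + 1): bring down 1; 1(-1) + 1 = 0; 0(-1) - 25 = -25; (-25)(-1) - 25 = 0 → quotient x^2 - 25, remainder 0.
Solve the quadratic x^2 - 25 = 0: discriminant = 0^2 - 4(1)(-25) = 0 + 100 = 100.
sqrt(100) = 10, so x = (0 ± 10)/2: x = 5 or x = -5.
Collecting all roots found:

x = -5, x = -1, x = 5


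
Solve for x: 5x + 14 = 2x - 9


Starting with: 5x + 14 = 2x - 9
Move all x terms to left: (5 - 2)x = -9 - 14
Simplify: 3x = -23
Divide both sides by 3: x = -23/3

x = -23/3


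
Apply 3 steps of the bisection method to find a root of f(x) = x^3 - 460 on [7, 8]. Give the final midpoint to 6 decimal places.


f(x) = x^3 - 460
f(7) = -117 < 0
f(8) = 52 > 0

Step 1: midpoint = (7.000000 + 8.000000)/2 = 7.500000
  f(7.500000) = -38.125000
  f(mid) < 0, so root is in [7.500000, 8.000000]

Step 2: midpoint = (7.500000 + 8.000000)/2 = 7.750000
  f(7.750000) = 5.484375
  f(mid) > 0, so root is in [7.500000, 7.750000]

Step 3: midpoint = (7.500000 + 7.750000)/2 = 7.625000
  f(7.625000) = -16.677734
  f(mid) < 0, so root is in [7.625000, 7.750000]

midpoint = 7.625000


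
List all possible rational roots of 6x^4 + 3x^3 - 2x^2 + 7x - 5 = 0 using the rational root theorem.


Rational root theorem: possible roots are ±p/q where:
  p divides the constant term (-5): p ∈ {1, 5}
  q divides the leading coefficient (6): q ∈ {1, 2, 3, 6}

All possible rational roots: -5, -5/2, -5/3, -1, -5/6, -1/2, -1/3, -1/6, 1/6, 1/3, 1/2, 5/6, 1, 5/3, 5/2, 5

-5, -5/2, -5/3, -1, -5/6, -1/2, -1/3, -1/6, 1/6, 1/3, 1/2, 5/6, 1, 5/3, 5/2, 5


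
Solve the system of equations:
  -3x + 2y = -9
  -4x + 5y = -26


Using Cramer's rule:
Determinant D = (-3)(5) - (-4)(2) = -15 + 8 = -7
Dx = (-9)(5) - (-26)(2) = -45 + 52 = 7
Dy = (-3)(-26) - (-4)(-9) = 78 - 36 = 42
x = Dx/D = 7/-7 = -1
y = Dy/D = 42/-7 = -6

x = -1, y = -6


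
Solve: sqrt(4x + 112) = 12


Square both sides: 4x + 112 = 12^2 = 144
4x = 144 - 112 = 32
x = 8
Check: sqrt(4*8 + 112) = sqrt(144) = 12 ✓

x = 8


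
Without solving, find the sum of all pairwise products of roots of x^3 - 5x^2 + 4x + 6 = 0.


By Vieta's formulas for x^3 + bx^2 + cx + d = 0:
  r1 + r2 + r3 = -b/a = 5
  r1*r2 + r1*r3 + r2*r3 = c/a = 4
  r1*r2*r3 = -d/a = -6


Sum of pairwise products = 4


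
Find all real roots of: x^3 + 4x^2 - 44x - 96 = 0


Let p(x) = x^3 + 4x^2 - 44x - 96. By the rational root theorem (leading coefficient 1), any rational root is an integer divisor of 96: try ±1, ±2, ... in turn.
Test x = 1: value = -135 ≠ 0.
Test x = -1: value = -49 ≠ 0.
Test x = 2: value = -160 ≠ 0.
Test x = -2: value = 0 ✓, so (x + 2) is a factor.
Synthetic division by (x + 2): bring down 1; 1(-2) + 4 = 2; 2(-2) - 44 = -48; (-48)(-2) - 96 = 0 → quotient x^2 + 2x - 48, remainder 0.
Solve the quadratic x^2 + 2x - 48 = 0: discriminant = 2^2 - 4(1)(-48) = 4 + 192 = 196.
sqrt(196) = 14, so x = (-2 ± 14)/2: x = 6 or x = -8.

x = -8, x = -2, x = 6


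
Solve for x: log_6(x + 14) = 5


Convert to exponential form: x + 14 = 6^5 = 7776
x = 7776 - 14 = 7762
Check: log_6(7762 + 14) = log_6(7776) = log_6(7776) = 5 ✓

x = 7762


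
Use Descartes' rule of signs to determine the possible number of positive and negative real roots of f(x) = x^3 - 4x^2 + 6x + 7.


Descartes' rule of signs:

For positive roots, count sign changes in f(x) = x^3 - 4x^2 + 6x + 7:
Signs of coefficients: +, -, +, +
Number of sign changes: 2
Possible positive real roots: 2, 0

For negative roots, examine f(-x) = -x^3 - 4x^2 - 6x + 7:
Signs of coefficients: -, -, -, +
Number of sign changes: 1
Possible negative real roots: 1

Positive roots: 2 or 0; Negative roots: 1


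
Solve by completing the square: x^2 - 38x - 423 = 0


Start: x^2 - 38x - 423 = 0
Move constant: x^2 - 38x = 423
Half of -38 is -19, squared is 361
Add 361 to both sides: x^2 - 38x + 361 = 784
(x - 19)^2 = 784
x - 19 = ±28
x = 19 + 28 = 47 or x = 19 - 28 = -9

x = -9, x = 47


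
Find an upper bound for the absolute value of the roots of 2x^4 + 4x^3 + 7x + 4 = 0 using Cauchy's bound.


Cauchy's bound: all roots r satisfy |r| <= 1 + max(|a_i/a_n|) for i = 0,...,n-1
where a_n is the leading coefficient.

Coefficients: [2, 4, 0, 7, 4]
Leading coefficient a_n = 2
Ratios |a_i/a_n|: 2, 0, 7/2, 2
Maximum ratio: 7/2
Cauchy's bound: |r| <= 1 + 7/2 = 9/2

Upper bound = 9/2


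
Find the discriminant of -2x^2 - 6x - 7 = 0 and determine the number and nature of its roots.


For ax^2 + bx + c = 0, discriminant D = b^2 - 4ac
Here a = -2, b = -6, c = -7
D = (-6)^2 - 4(-2)(-7) = 36 - 56 = -20

D = -20 < 0
The equation has no real roots (2 complex conjugate roots).

Discriminant = -20, no real roots (2 complex conjugate roots)


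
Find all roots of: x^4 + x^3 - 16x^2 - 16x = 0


The constant term is 0, so x = 0 is a root. Factor out x:
  x^3 + x^2 - 16x - 16 = 0
Let p(x) = x^3 + x^2 - 16x - 16. By the rational root theorem (leading coefficient 1), any rational root is an integer divisor of 16: try ±1, ±2, ... in turn.
Test x = 1: value = -30 ≠ 0.
Test x = -1: value = 0 ✓, so (x + 1) is a factor.
Synthetic division by (x + 1): bring down 1; 1(-1) + 1 = 0; 0(-1) - 16 = -16; (-16)(-1) - 16 = 0 → quotient x^2 - 16, remainder 0.
Solve the quadratic x^2 - 16 = 0: discriminant = 0^2 - 4(1)(-16) = 0 + 64 = 64.
sqrt(64) = 8, so x = (0 ± 8)/2: x = 4 or x = -4.
Collecting all roots found:

x = -4, x = -1, x = 0, x = 4


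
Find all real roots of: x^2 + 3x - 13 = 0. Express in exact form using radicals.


Using the quadratic formula: x = (-b ± sqrt(b^2 - 4ac)) / (2a)
Here a = 1, b = 3, c = -13
Discriminant = b^2 - 4ac = 3^2 - 4(1)(-13) = 9 + 52 = 61
Since discriminant = 61 > 0, there are two real roots.
x = (-3 ± sqrt(61)) / 2
Numerically: x ≈ 2.4051 or x ≈ -5.4051

x = (-3 + sqrt(61)) / 2 or x = (-3 - sqrt(61)) / 2


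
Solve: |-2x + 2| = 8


An absolute value equation |expr| = 8 gives two cases:
Case 1: -2x + 2 = 8
  -2x = 6, so x = -3
Case 2: -2x + 2 = -8
  -2x = -10, so x = 5

x = -3, x = 5


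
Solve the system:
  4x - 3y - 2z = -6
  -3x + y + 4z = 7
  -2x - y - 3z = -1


Using Cramer's rule. Expand each determinant along the first row.
D  = 4*[1*(-3) - 4*(-1)] - (-3)*[(-3)*(-3) - 4*(-2)] + (-2)*[(-3)*(-1) - 1*(-2)]
  = 4*(1) - (-3)*(17) + (-2)*(5) = 45
Dx = (-6)*[1*(-3) - 4*(-1)] - (-3)*[7*(-3) - 4*(-1)] + (-2)*[7*(-1) - 1*(-1)]
  = (-6)*(1) - (-3)*(-17) + (-2)*(-6) = -45
Dy = 4*[7*(-3) - 4*(-1)] - (-6)*[(-3)*(-3) - 4*(-2)] + (-2)*[(-3)*(-1) - 7*(-2)]
  = 4*(-17) - (-6)*(17) + (-2)*(17) = 0
Dz = 4*[1*(-1) - 7*(-1)] - (-3)*[(-3)*(-1) - 7*(-2)] + (-6)*[(-3)*(-1) - 1*(-2)]
  = 4*(6) - (-3)*(17) + (-6)*(5) = 45
x = Dx/D = -45/45 = -1, y = Dy/D = 0/45 = 0, z = Dz/D = 45/45 = 1
Check eq1: (4)(-1) + (-3)(0) + (-2)(1) = -6 = -6 ✓
Check eq2: (-3)(-1) + (1)(0) + (4)(1) = 7 = 7 ✓
Check eq3: (-2)(-1) + (-1)(0) + (-3)(1) = -1 = -1 ✓

x = -1, y = 0, z = 1


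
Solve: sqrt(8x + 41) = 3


Square both sides: 8x + 41 = 3^2 = 9
8x = 9 - 41 = -32
x = -4
Check: sqrt(8*(-4) + 41) = sqrt(9) = 3 ✓

x = -4


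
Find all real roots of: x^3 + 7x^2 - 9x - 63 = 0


Let p(x) = x^3 + 7x^2 - 9x - 63. By the rational root theorem (leading coefficient 1), any rational root is an integer divisor of 63: try ±1, ±2, ... in turn.
Test x = 1: value = -64 ≠ 0.
Test x = -1: value = -48 ≠ 0.
Test x = 3: value = 0 ✓, so (x - 3) is a factor.
Synthetic division by (x - 3): bring down 1; 1(3) + 7 = 10; 10(3) - 9 = 21; 21(3) - 63 = 0 → quotient x^2 + 10x + 21, remainder 0.
Solve the quadratic x^2 + 10x + 21 = 0: discriminant = 10^2 - 4(1)(21) = 100 - 84 = 16.
sqrt(16) = 4, so x = (-10 ± 4)/2: x = -3 or x = -7.

x = -7, x = -3, x = 3


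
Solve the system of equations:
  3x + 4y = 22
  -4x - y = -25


Using Cramer's rule:
Determinant D = (3)(-1) - (-4)(4) = -3 + 16 = 13
Dx = (22)(-1) - (-25)(4) = -22 + 100 = 78
Dy = (3)(-25) - (-4)(22) = -75 + 88 = 13
x = Dx/D = 78/13 = 6
y = Dy/D = 13/13 = 1

x = 6, y = 1


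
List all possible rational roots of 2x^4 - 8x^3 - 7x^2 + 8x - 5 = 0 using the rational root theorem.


Rational root theorem: possible roots are ±p/q where:
  p divides the constant term (-5): p ∈ {1, 5}
  q divides the leading coefficient (2): q ∈ {1, 2}

All possible rational roots: -5, -5/2, -1, -1/2, 1/2, 1, 5/2, 5

-5, -5/2, -1, -1/2, 1/2, 1, 5/2, 5


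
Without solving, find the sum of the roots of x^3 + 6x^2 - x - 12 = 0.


By Vieta's formulas for x^3 + bx^2 + cx + d = 0:
  r1 + r2 + r3 = -b/a = -6
  r1*r2 + r1*r3 + r2*r3 = c/a = -1
  r1*r2*r3 = -d/a = 12


Sum = -6


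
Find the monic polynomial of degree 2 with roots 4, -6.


A monic polynomial with roots 4, -6 is:
p(x) = (x - 4)(x + 6)
After multiplying by (x - 4): x - 4
After multiplying by (x + 6): x^2 + 2x - 24

x^2 + 2x - 24


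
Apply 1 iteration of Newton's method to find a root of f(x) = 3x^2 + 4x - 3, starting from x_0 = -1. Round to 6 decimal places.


Newton's method: x_(n+1) = x_n - f(x_n)/f'(x_n)
f(x) = 3x^2 + 4x - 3
f'(x) = 6x + 4

Iteration 1:
  f(-1.000000) = -4.000000
  f'(-1.000000) = -2.000000
  x_1 = -1.000000 - (-4.000000)/(-2.000000) = -3.000000

x_1 = -3.000000


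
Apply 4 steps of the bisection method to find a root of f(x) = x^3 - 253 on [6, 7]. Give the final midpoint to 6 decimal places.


f(x) = x^3 - 253
f(6) = -37 < 0
f(7) = 90 > 0

Step 1: midpoint = (6.000000 + 7.000000)/2 = 6.500000
  f(6.500000) = 21.625000
  f(mid) > 0, so root is in [6.000000, 6.500000]

Step 2: midpoint = (6.000000 + 6.500000)/2 = 6.250000
  f(6.250000) = -8.859375
  f(mid) < 0, so root is in [6.250000, 6.500000]

Step 3: midpoint = (6.250000 + 6.500000)/2 = 6.375000
  f(6.375000) = 6.083984
  f(mid) > 0, so root is in [6.250000, 6.375000]

Step 4: midpoint = (6.250000 + 6.375000)/2 = 6.312500
  f(6.312500) = -1.461670
  f(mid) < 0, so root is in [6.312500, 6.375000]

midpoint = 6.312500


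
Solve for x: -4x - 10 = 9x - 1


Starting with: -4x - 10 = 9x - 1
Move all x terms to left: (-4 - 9)x = -1 + 10
Simplify: -13x = 9
Divide both sides by -13: x = -9/13

x = -9/13


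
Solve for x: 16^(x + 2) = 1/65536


Express both sides with the same base.
1/65536 = 16^(-4)
Since the bases match, equate exponents: x + 2 = -4
So x = -4 - (2) = -6

x = -6


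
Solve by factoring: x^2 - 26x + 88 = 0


We need two numbers that multiply to 88 and add to -26.
Those numbers are -22 and -4 (since (-22) * (-4) = 88 and (-22) + (-4) = -26).
So x^2 - 26x + 88 = (x - 22)(x - 4) = 0
Setting each factor to zero: x = 22 or x = 4

x = 4, x = 22


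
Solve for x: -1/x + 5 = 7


Subtract 5 from both sides: -1/x = 2
Multiply both sides by x: -1 = 2 * x
Divide by 2: x = -1/2

x = -1/2


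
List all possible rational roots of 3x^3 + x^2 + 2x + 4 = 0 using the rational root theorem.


Rational root theorem: possible roots are ±p/q where:
  p divides the constant term (4): p ∈ {1, 2, 4}
  q divides the leading coefficient (3): q ∈ {1, 3}

All possible rational roots: -4, -2, -4/3, -1, -2/3, -1/3, 1/3, 2/3, 1, 4/3, 2, 4

-4, -2, -4/3, -1, -2/3, -1/3, 1/3, 2/3, 1, 4/3, 2, 4


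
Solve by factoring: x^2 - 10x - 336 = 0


We need two numbers that multiply to -336 and add to -10.
Those numbers are -24 and 14 (since (-24) * 14 = -336 and (-24) + 14 = -10).
So x^2 - 10x - 336 = (x - 24)(x + 14) = 0
Setting each factor to zero: x = 24 or x = -14

x = -14, x = 24


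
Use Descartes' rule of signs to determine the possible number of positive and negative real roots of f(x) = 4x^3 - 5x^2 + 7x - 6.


Descartes' rule of signs:

For positive roots, count sign changes in f(x) = 4x^3 - 5x^2 + 7x - 6:
Signs of coefficients: +, -, +, -
Number of sign changes: 3
Possible positive real roots: 3, 1

For negative roots, examine f(-x) = -4x^3 - 5x^2 - 7x - 6:
Signs of coefficients: -, -, -, -
Number of sign changes: 0
Possible negative real roots: 0

Positive roots: 3 or 1; Negative roots: 0


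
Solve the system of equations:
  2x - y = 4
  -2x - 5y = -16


Using Cramer's rule:
Determinant D = (2)(-5) - (-2)(-1) = -10 - 2 = -12
Dx = (4)(-5) - (-16)(-1) = -20 - 16 = -36
Dy = (2)(-16) - (-2)(4) = -32 + 8 = -24
x = Dx/D = -36/-12 = 3
y = Dy/D = -24/-12 = 2

x = 3, y = 2


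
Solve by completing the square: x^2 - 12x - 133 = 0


Start: x^2 - 12x - 133 = 0
Move constant: x^2 - 12x = 133
Half of -12 is -6, squared is 36
Add 36 to both sides: x^2 - 12x + 36 = 169
(x - 6)^2 = 169
x - 6 = ±13
x = 6 + 13 = 19 or x = 6 - 13 = -7

x = -7, x = 19


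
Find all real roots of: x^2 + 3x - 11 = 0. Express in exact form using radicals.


Using the quadratic formula: x = (-b ± sqrt(b^2 - 4ac)) / (2a)
Here a = 1, b = 3, c = -11
Discriminant = b^2 - 4ac = 3^2 - 4(1)(-11) = 9 + 44 = 53
Since discriminant = 53 > 0, there are two real roots.
x = (-3 ± sqrt(53)) / 2
Numerically: x ≈ 2.1401 or x ≈ -5.1401

x = (-3 + sqrt(53)) / 2 or x = (-3 - sqrt(53)) / 2


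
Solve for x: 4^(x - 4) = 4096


Express both sides with the same base.
4096 = 4^6
Since the bases match, equate exponents: x - 4 = 6
So x = 6 - (-4) = 10

x = 10


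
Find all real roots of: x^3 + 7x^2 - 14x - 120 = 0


Let p(x) = x^3 + 7x^2 - 14x - 120. By the rational root theorem (leading coefficient 1), any rational root is an integer divisor of 120: try ±1, ±2, ... in turn.
Test x = 1: value = -126 ≠ 0.
Test x = -1: value = -100 ≠ 0.
Test x = 2: value = -112 ≠ 0.
Test x = -2: value = -72 ≠ 0.
Test x = 3: value = -72 ≠ 0.
Test x = -3: value = -42 ≠ 0.
Test x = 4: value = 0 ✓, so (x - 4) is a factor.
Synthetic division by (x - 4): bring down 1; 1(4) + 7 = 11; 11(4) - 14 = 30; 30(4) - 120 = 0 → quotient x^2 + 11x + 30, remainder 0.
Solve the quadratic x^2 + 11x + 30 = 0: discriminant = 11^2 - 4(1)(30) = 121 - 120 = 1.
sqrt(1) = 1, so x = (-11 ± 1)/2: x = -5 or x = -6.

x = -6, x = -5, x = 4


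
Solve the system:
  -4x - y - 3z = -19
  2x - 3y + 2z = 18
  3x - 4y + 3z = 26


Using Cramer's rule. Expand each determinant along the first row.
D  = (-4)*[(-3)*3 - 2*(-4)] - (-1)*[2*3 - 2*3] + (-3)*[2*(-4) - (-3)*3]
  = (-4)*(-1) - (-1)*(0) + (-3)*(1) = 1
Dx = (-19)*[(-3)*3 - 2*(-4)] - (-1)*[18*3 - 2*26] + (-3)*[18*(-4) - (-3)*26]
  = (-19)*(-1) - (-1)*(2) + (-3)*(6) = 3
Dy = (-4)*[18*3 - 2*26] - (-19)*[2*3 - 2*3] + (-3)*[2*26 - 18*3]
  = (-4)*(2) - (-19)*(0) + (-3)*(-2) = -2
Dz = (-4)*[(-3)*26 - 18*(-4)] - (-1)*[2*26 - 18*3] + (-19)*[2*(-4) - (-3)*3]
  = (-4)*(-6) - (-1)*(-2) + (-19)*(1) = 3
x = Dx/D = 3/1 = 3, y = Dy/D = -2/1 = -2, z = Dz/D = 3/1 = 3
Check eq1: (-4)(3) + (-1)(-2) + (-3)(3) = -19 = -19 ✓
Check eq2: (2)(3) + (-3)(-2) + (2)(3) = 18 = 18 ✓
Check eq3: (3)(3) + (-4)(-2) + (3)(3) = 26 = 26 ✓

x = 3, y = -2, z = 3


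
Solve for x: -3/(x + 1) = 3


Multiply both sides by (x + 1): -3 = 3(x + 1)
Distribute: -3 = 3x + 3
3x = -3 - 3 = -6
x = -2

x = -2


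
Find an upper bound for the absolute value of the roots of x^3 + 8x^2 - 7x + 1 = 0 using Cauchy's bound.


Cauchy's bound: all roots r satisfy |r| <= 1 + max(|a_i/a_n|) for i = 0,...,n-1
where a_n is the leading coefficient.

Coefficients: [1, 8, -7, 1]
Leading coefficient a_n = 1
Ratios |a_i/a_n|: 8, 7, 1
Maximum ratio: 8
Cauchy's bound: |r| <= 1 + 8 = 9

Upper bound = 9


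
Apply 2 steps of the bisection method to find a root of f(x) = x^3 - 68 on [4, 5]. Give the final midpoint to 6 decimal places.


f(x) = x^3 - 68
f(4) = -4 < 0
f(5) = 57 > 0

Step 1: midpoint = (4.000000 + 5.000000)/2 = 4.500000
  f(4.500000) = 23.125000
  f(mid) > 0, so root is in [4.000000, 4.500000]

Step 2: midpoint = (4.000000 + 4.500000)/2 = 4.250000
  f(4.250000) = 8.765625
  f(mid) > 0, so root is in [4.000000, 4.250000]

midpoint = 4.250000


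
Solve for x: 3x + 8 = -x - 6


Starting with: 3x + 8 = -x - 6
Move all x terms to left: (3 + 1)x = -6 - 8
Simplify: 4x = -14
Divide both sides by 4: x = -7/2

x = -7/2


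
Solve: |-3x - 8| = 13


An absolute value equation |expr| = 13 gives two cases:
Case 1: -3x - 8 = 13
  -3x = 21, so x = -7
Case 2: -3x - 8 = -13
  -3x = -5, so x = 5/3

x = -7, x = 5/3


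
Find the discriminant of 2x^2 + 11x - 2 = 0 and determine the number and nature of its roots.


For ax^2 + bx + c = 0, discriminant D = b^2 - 4ac
Here a = 2, b = 11, c = -2
D = (11)^2 - 4(2)(-2) = 121 + 16 = 137

D = 137 > 0 but not a perfect square
The equation has 2 distinct real irrational roots.

Discriminant = 137, 2 distinct real irrational roots


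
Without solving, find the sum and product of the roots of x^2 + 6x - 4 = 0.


By Vieta's formulas for ax^2 + bx + c = 0:
  Sum of roots = -b/a
  Product of roots = c/a

Here a = 1, b = 6, c = -4
Sum = -(6)/1 = -6
Product = -4/1 = -4

Sum = -6, Product = -4


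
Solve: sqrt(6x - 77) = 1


Square both sides: 6x - 77 = 1^2 = 1
6x = 1 + 77 = 78
x = 13
Check: sqrt(6*13 - 77) = sqrt(1) = 1 ✓

x = 13


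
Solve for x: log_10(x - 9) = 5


Convert to exponential form: x - 9 = 10^5 = 100000
x = 100000 + 9 = 100009
Check: log_10(100009 - 9) = log_10(100000) = log_10(100000) = 5 ✓

x = 100009
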